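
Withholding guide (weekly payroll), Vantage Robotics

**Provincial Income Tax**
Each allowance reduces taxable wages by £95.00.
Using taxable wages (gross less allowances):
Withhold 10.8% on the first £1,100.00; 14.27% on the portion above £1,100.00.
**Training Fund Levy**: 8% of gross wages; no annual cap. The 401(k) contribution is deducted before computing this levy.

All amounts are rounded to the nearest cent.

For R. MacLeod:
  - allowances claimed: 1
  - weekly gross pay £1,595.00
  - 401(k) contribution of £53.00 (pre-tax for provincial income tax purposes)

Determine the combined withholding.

£291.68

Provincial Income Tax: taxable = £1,595.00 − £53.00 − 1×£95.00 = £1,447.00
  £118.80 + 14.27% × (£1,447.00 − £1,100.00) = £118.80 + 14.27% × £347.00 = £168.32
Training Fund Levy: 8% × £1,542.00 = £123.36
Total: £168.32 + £123.36 = £291.68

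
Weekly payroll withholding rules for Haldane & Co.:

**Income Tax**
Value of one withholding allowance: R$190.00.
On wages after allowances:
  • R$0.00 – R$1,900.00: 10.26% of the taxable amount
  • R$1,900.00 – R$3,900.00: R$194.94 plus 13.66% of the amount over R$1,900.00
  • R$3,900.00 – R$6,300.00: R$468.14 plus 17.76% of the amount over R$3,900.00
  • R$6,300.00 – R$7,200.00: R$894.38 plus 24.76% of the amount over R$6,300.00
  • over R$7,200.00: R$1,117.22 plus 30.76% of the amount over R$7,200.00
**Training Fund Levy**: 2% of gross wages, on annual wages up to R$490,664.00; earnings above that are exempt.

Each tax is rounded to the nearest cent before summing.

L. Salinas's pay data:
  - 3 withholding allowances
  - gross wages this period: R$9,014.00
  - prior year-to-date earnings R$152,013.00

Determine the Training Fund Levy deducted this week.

R$180.28

Training Fund Levy: 2% × R$9,014.00 = R$180.28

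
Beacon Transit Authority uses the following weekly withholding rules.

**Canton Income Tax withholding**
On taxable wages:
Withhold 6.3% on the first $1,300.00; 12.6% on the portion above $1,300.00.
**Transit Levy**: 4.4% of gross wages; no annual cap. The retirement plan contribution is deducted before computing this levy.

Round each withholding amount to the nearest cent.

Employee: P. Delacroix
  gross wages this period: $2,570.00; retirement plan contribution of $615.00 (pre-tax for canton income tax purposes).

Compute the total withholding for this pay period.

Canton Income Tax: taxable = $2,570.00 − $615.00 = $1,955.00
  $81.90 + 12.6% × ($1,955.00 − $1,300.00) = $81.90 + 12.6% × $655.00 = $164.43
Transit Levy: 4.4% × $1,955.00 = $86.02
Total: $164.43 + $86.02 = $250.45

$250.45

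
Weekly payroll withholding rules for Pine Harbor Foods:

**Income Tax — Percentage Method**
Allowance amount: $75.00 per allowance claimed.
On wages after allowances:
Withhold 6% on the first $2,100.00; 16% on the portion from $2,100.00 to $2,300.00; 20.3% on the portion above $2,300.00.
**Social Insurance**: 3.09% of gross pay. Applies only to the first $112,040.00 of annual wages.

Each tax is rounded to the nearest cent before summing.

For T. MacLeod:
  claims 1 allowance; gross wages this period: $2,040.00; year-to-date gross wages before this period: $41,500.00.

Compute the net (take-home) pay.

Income Tax: taxable = $2,040.00 − 1×$75.00 = $1,965.00
  6% × $1,965.00 = $117.90
Social Insurance: 3.09% × $2,040.00 = $63.04
Total withheld: $117.90 + $63.04 = $180.94
Net pay: $2,040.00 − $180.94 = $1,859.06

$1,859.06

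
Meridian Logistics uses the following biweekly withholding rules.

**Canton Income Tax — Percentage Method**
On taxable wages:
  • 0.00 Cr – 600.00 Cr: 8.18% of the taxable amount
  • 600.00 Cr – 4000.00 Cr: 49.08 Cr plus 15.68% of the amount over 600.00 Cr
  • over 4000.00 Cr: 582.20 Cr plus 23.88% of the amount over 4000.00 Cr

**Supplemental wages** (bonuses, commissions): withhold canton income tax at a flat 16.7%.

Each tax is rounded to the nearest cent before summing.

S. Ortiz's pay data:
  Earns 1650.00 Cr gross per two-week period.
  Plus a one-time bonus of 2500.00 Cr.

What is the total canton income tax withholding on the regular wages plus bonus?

631.22 Cr

Canton Income Tax: taxable = 1650.00 Cr
  49.08 Cr + 15.68% × (1650.00 Cr − 600.00 Cr) = 49.08 Cr + 15.68% × 1050.00 Cr = 213.72 Cr
Supplemental (16.7% flat on bonus): 16.7% × 2500.00 Cr = 417.50 Cr
Total canton income tax: 213.72 Cr + 417.50 Cr = 631.22 Cr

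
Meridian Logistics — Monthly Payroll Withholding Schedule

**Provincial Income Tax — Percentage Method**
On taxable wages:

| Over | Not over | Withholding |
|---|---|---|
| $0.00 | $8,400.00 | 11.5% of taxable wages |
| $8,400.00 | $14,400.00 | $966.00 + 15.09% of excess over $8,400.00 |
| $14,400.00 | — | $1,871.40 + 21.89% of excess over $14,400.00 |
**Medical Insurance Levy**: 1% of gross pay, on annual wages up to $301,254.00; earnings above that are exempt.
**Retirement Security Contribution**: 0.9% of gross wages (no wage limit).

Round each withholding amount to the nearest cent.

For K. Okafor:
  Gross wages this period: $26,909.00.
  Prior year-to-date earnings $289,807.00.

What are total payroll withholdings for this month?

$4,966.27

Provincial Income Tax: taxable = $26,909.00
  $1,871.40 + 21.89% × ($26,909.00 − $14,400.00) = $1,871.40 + 21.89% × $12,509.00 = $4,609.62
Medical Insurance Levy: cap $301,254.00 − YTD $289,807.00 = $11,447.00 subject; 1% × $11,447.00 = $114.47
Retirement Security Contribution: 0.9% × $26,909.00 = $242.18
Total: $4,609.62 + $114.47 + $242.18 = $4,966.27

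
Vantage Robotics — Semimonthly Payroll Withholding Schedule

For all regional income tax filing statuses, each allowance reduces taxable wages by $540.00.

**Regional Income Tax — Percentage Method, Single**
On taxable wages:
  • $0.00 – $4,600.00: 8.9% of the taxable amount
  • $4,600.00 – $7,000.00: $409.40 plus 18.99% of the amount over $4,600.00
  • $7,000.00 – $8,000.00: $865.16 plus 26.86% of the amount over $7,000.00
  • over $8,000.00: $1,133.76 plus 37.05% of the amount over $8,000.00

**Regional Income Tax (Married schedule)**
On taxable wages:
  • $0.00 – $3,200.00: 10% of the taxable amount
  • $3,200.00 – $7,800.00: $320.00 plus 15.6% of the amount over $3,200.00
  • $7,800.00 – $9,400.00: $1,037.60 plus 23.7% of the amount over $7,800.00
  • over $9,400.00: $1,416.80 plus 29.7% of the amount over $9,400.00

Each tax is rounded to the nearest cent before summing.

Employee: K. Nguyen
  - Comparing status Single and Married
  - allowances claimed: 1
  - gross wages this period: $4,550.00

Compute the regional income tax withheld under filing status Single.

Regional Income Tax (Single): taxable = $4,550.00 − 1×$540.00 = $4,010.00
  8.9% × $4,010.00 = $356.89

$356.89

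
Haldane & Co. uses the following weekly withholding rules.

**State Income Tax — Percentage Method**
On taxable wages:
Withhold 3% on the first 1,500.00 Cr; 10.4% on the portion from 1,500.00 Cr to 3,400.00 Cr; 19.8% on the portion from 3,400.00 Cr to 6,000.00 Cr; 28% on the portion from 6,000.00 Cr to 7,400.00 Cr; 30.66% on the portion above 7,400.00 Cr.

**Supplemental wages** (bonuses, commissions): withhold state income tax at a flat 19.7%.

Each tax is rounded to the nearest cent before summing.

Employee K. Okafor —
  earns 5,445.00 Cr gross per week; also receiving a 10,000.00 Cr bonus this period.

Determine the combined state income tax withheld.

State Income Tax: taxable = 5,445.00 Cr
  242.60 Cr + 19.8% × (5,445.00 Cr − 3,400.00 Cr) = 242.60 Cr + 19.8% × 2,045.00 Cr = 647.51 Cr
Supplemental (19.7% flat on bonus): 19.7% × 10,000.00 Cr = 1,970.00 Cr
Total state income tax: 647.51 Cr + 1,970.00 Cr = 2,617.51 Cr

2,617.51 Cr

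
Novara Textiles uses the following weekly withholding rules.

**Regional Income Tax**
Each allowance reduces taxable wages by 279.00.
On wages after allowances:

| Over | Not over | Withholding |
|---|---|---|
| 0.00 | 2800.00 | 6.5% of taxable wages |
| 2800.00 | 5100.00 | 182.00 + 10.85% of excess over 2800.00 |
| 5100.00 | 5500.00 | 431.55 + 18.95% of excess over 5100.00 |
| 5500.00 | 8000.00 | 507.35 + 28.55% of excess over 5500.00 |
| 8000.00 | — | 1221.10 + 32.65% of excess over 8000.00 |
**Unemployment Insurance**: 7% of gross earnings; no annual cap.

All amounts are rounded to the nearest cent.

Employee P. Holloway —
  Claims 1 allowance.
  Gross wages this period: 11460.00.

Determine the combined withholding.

3061.90

Regional Income Tax: taxable = 11460.00 − 1×279.00 = 11181.00
  1221.10 + 32.65% × (11181.00 − 8000.00) = 1221.10 + 32.65% × 3181.00 = 2259.70
Unemployment Insurance: 7% × 11460.00 = 802.20
Total: 2259.70 + 802.20 = 3061.90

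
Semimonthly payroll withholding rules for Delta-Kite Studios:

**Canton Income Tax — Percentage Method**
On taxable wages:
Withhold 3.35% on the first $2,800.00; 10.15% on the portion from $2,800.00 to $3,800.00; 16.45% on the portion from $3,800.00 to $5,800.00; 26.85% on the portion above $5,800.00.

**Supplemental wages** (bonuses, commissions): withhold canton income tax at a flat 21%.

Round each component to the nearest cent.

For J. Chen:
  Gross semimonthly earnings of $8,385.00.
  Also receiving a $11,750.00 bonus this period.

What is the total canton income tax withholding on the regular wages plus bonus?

$3,685.87

Canton Income Tax: taxable = $8,385.00
  $524.30 + 26.85% × ($8,385.00 − $5,800.00) = $524.30 + 26.85% × $2,585.00 = $1,218.37
Supplemental (21% flat on bonus): 21% × $11,750.00 = $2,467.50
Total canton income tax: $1,218.37 + $2,467.50 = $3,685.87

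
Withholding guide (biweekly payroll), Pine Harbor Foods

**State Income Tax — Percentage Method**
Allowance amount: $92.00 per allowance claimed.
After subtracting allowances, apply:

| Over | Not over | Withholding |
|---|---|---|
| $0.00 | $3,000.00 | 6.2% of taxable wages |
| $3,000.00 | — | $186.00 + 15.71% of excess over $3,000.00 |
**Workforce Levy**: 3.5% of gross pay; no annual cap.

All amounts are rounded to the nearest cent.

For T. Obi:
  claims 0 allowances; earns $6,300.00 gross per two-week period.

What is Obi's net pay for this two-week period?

State Income Tax: taxable = $6,300.00
  $186.00 + 15.71% × ($6,300.00 − $3,000.00) = $186.00 + 15.71% × $3,300.00 = $704.43
Workforce Levy: 3.5% × $6,300.00 = $220.50
Total withheld: $704.43 + $220.50 = $924.93
Net pay: $6,300.00 − $924.93 = $5,375.07

$5,375.07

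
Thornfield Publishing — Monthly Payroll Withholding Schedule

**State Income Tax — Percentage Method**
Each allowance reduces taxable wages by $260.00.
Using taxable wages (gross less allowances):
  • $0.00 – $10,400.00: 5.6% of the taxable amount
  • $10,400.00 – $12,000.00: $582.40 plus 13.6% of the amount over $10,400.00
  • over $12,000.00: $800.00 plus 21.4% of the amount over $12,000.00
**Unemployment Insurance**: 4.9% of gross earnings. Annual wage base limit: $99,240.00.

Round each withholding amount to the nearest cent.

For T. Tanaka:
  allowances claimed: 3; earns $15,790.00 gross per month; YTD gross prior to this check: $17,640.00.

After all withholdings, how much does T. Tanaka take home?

$13,572.15

State Income Tax: taxable = $15,790.00 − 3×$260.00 = $15,010.00
  $800.00 + 21.4% × ($15,010.00 − $12,000.00) = $800.00 + 21.4% × $3,010.00 = $1,444.14
Unemployment Insurance: 4.9% × $15,790.00 = $773.71
Total withheld: $1,444.14 + $773.71 = $2,217.85
Net pay: $15,790.00 − $2,217.85 = $13,572.15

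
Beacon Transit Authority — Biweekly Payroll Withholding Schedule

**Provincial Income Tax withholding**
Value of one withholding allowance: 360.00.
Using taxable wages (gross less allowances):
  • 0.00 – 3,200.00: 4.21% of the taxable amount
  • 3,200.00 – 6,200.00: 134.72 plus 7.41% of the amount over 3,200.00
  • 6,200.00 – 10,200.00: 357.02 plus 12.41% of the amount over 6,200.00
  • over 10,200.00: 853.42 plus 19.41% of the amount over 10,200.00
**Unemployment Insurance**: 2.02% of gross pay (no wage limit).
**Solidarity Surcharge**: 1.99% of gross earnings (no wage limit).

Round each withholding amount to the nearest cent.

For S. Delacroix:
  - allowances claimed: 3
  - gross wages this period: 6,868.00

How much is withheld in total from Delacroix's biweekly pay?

Provincial Income Tax: taxable = 6,868.00 − 3×360.00 = 5,788.00
  134.72 + 7.41% × (5,788.00 − 3,200.00) = 134.72 + 7.41% × 2,588.00 = 326.49
Unemployment Insurance: 2.02% × 6,868.00 = 138.73
Solidarity Surcharge: 1.99% × 6,868.00 = 136.67
Total: 326.49 + 138.73 + 136.67 = 601.89

601.89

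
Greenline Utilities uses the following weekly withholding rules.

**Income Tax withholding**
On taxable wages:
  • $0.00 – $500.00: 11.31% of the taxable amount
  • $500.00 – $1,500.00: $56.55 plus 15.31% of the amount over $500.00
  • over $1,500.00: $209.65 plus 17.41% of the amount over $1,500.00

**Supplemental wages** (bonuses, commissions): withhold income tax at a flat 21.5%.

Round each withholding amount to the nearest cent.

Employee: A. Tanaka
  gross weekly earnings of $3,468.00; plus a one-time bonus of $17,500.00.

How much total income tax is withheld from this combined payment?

$4,314.78

Income Tax: taxable = $3,468.00
  $209.65 + 17.41% × ($3,468.00 − $1,500.00) = $209.65 + 17.41% × $1,968.00 = $552.28
Supplemental (21.5% flat on bonus): 21.5% × $17,500.00 = $3,762.50
Total income tax: $552.28 + $3,762.50 = $4,314.78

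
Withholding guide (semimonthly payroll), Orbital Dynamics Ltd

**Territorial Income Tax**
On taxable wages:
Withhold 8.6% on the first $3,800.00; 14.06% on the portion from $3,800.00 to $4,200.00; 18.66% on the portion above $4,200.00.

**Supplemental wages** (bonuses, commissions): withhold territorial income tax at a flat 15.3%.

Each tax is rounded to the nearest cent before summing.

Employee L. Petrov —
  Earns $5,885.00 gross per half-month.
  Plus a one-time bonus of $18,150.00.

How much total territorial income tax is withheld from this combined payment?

$3,474.41

Territorial Income Tax: taxable = $5,885.00
  $383.04 + 18.66% × ($5,885.00 − $4,200.00) = $383.04 + 18.66% × $1,685.00 = $697.46
Supplemental (15.3% flat on bonus): 15.3% × $18,150.00 = $2,776.95
Total territorial income tax: $697.46 + $2,776.95 = $3,474.41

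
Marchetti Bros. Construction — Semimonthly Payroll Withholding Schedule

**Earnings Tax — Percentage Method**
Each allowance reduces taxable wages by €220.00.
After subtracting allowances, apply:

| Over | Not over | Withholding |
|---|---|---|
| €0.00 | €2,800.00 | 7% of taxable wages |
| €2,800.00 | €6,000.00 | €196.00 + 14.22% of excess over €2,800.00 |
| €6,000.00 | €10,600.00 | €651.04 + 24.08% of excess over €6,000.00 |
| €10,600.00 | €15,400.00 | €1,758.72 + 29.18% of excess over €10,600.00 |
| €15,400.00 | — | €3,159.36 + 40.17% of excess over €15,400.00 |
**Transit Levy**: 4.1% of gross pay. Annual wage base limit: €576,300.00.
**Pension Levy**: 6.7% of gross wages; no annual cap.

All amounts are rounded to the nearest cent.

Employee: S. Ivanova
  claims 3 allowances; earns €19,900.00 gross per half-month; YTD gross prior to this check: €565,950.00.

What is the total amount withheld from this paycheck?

Earnings Tax: taxable = €19,900.00 − 3×€220.00 = €19,240.00
  €3,159.36 + 40.17% × (€19,240.00 − €15,400.00) = €3,159.36 + 40.17% × €3,840.00 = €4,701.89
Transit Levy: cap €576,300.00 − YTD €565,950.00 = €10,350.00 subject; 4.1% × €10,350.00 = €424.35
Pension Levy: 6.7% × €19,900.00 = €1,333.30
Total: €4,701.89 + €424.35 + €1,333.30 = €6,459.54

€6,459.54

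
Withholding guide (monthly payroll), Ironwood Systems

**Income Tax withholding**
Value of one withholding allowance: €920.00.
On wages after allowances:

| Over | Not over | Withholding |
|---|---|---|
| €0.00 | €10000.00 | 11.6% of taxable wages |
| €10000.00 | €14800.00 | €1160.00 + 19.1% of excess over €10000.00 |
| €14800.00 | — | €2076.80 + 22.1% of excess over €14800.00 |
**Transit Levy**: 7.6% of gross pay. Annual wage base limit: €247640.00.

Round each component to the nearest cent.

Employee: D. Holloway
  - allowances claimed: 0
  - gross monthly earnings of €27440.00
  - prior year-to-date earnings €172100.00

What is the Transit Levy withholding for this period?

€2085.44

Transit Levy: 7.6% × €27440.00 = €2085.44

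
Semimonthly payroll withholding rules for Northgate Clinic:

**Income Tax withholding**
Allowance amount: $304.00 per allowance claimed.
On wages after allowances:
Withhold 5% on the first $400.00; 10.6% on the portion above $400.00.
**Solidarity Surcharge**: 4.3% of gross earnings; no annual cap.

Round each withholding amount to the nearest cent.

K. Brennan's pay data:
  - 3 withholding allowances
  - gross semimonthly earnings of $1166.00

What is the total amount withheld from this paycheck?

Income Tax: taxable = $1166.00 − 3×$304.00 = $254.00
  5% × $254.00 = $12.70
Solidarity Surcharge: 4.3% × $1166.00 = $50.14
Total: $12.70 + $50.14 = $62.84

$62.84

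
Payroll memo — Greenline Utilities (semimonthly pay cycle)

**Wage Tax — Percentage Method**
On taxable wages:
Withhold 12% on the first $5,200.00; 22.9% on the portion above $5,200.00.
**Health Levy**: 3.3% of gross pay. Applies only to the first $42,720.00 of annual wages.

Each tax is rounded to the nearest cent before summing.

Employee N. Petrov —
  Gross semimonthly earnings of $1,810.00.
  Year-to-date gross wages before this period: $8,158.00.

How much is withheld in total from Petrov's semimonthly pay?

Wage Tax: taxable = $1,810.00
  12% × $1,810.00 = $217.20
Health Levy: 3.3% × $1,810.00 = $59.73
Total: $217.20 + $59.73 = $276.93

$276.93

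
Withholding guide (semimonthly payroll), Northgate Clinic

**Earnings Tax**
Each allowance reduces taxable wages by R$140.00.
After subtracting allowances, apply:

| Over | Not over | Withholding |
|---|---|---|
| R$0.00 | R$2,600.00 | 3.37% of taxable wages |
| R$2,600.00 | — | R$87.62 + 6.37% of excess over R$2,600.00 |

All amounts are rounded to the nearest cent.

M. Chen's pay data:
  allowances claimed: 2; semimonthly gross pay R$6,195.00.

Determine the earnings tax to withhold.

R$298.79

Earnings Tax: taxable = R$6,195.00 − 2×R$140.00 = R$5,915.00
  R$87.62 + 6.37% × (R$5,915.00 − R$2,600.00) = R$87.62 + 6.37% × R$3,315.00 = R$298.79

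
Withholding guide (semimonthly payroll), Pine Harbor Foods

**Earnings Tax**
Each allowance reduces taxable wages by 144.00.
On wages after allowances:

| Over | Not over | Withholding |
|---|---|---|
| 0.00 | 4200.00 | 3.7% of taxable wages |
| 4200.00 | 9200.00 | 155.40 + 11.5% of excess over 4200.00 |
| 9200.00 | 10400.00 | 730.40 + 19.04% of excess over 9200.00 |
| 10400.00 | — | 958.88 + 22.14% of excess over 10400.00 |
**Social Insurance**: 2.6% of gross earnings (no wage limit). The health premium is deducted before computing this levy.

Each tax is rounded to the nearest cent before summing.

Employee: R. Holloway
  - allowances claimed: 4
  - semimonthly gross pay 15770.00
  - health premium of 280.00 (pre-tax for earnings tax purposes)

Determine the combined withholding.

Earnings Tax: taxable = 15770.00 − 280.00 − 4×144.00 = 14914.00
  958.88 + 22.14% × (14914.00 − 10400.00) = 958.88 + 22.14% × 4514.00 = 1958.28
Social Insurance: 2.6% × 15490.00 = 402.74
Total: 1958.28 + 402.74 = 2361.02

2361.02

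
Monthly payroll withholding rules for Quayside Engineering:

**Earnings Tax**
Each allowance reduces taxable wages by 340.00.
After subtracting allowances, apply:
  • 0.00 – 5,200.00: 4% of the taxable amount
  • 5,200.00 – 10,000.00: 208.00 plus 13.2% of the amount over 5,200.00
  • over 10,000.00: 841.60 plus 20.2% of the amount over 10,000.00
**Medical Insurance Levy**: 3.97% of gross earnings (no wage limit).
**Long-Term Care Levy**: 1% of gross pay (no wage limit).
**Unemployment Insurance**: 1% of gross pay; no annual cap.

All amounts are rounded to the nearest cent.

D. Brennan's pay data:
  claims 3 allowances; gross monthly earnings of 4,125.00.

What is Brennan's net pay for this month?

Earnings Tax: taxable = 4,125.00 − 3×340.00 = 3,105.00
  4% × 3,105.00 = 124.20
Medical Insurance Levy: 3.97% × 4,125.00 = 163.76
Long-Term Care Levy: 1% × 4,125.00 = 41.25
Unemployment Insurance: 1% × 4,125.00 = 41.25
Total withheld: 124.20 + 163.76 + 41.25 + 41.25 = 370.46
Net pay: 4,125.00 − 370.46 = 3,754.54

3,754.54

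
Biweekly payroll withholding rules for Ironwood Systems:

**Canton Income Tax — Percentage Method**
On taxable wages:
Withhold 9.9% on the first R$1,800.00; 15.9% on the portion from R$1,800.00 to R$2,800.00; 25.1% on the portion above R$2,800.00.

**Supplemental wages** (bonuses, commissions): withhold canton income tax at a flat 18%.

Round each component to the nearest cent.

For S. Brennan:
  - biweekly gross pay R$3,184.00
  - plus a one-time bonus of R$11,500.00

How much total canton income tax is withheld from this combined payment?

R$2,503.58

Canton Income Tax: taxable = R$3,184.00
  R$337.20 + 25.1% × (R$3,184.00 − R$2,800.00) = R$337.20 + 25.1% × R$384.00 = R$433.58
Supplemental (18% flat on bonus): 18% × R$11,500.00 = R$2,070.00
Total canton income tax: R$433.58 + R$2,070.00 = R$2,503.58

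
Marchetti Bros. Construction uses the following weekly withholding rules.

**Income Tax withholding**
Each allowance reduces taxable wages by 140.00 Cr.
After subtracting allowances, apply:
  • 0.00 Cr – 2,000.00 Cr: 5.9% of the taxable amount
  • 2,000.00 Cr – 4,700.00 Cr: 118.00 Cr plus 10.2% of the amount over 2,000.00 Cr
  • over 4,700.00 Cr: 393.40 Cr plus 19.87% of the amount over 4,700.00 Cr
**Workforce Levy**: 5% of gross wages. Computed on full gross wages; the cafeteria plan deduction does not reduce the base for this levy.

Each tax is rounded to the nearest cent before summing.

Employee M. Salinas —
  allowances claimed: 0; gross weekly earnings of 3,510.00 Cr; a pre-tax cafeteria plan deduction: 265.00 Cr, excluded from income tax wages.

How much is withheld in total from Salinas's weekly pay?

420.49 Cr

Income Tax: taxable = 3,510.00 Cr − 265.00 Cr = 3,245.00 Cr
  118.00 Cr + 10.2% × (3,245.00 Cr − 2,000.00 Cr) = 118.00 Cr + 10.2% × 1,245.00 Cr = 244.99 Cr
Workforce Levy: 5% × 3,510.00 Cr = 175.50 Cr
Total: 244.99 Cr + 175.50 Cr = 420.49 Cr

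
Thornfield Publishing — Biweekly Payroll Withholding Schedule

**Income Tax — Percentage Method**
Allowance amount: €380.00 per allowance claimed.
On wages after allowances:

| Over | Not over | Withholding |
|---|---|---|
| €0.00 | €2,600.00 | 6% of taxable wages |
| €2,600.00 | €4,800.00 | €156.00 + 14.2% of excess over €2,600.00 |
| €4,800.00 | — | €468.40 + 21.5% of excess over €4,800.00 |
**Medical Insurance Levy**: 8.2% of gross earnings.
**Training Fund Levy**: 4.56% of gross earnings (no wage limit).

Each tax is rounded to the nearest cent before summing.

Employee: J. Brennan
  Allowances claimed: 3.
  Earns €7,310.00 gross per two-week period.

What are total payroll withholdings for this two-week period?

Income Tax: taxable = €7,310.00 − 3×€380.00 = €6,170.00
  €468.40 + 21.5% × (€6,170.00 − €4,800.00) = €468.40 + 21.5% × €1,370.00 = €762.95
Medical Insurance Levy: 8.2% × €7,310.00 = €599.42
Training Fund Levy: 4.56% × €7,310.00 = €333.34
Total: €762.95 + €599.42 + €333.34 = €1,695.71

€1,695.71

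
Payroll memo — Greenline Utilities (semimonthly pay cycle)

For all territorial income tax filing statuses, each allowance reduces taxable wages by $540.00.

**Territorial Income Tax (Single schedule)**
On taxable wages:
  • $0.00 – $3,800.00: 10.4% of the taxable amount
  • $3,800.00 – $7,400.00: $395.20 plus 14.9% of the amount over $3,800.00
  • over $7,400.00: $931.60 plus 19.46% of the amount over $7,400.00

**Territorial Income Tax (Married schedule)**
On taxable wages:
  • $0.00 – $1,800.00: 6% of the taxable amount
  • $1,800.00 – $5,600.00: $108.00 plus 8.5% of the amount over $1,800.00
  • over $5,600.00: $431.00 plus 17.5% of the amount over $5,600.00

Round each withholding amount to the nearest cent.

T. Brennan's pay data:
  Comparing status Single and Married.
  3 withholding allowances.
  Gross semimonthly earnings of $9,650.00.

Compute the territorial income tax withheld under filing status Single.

Territorial Income Tax (Single): taxable = $9,650.00 − 3×$540.00 = $8,030.00
  $931.60 + 19.46% × ($8,030.00 − $7,400.00) = $931.60 + 19.46% × $630.00 = $1,054.20

$1,054.20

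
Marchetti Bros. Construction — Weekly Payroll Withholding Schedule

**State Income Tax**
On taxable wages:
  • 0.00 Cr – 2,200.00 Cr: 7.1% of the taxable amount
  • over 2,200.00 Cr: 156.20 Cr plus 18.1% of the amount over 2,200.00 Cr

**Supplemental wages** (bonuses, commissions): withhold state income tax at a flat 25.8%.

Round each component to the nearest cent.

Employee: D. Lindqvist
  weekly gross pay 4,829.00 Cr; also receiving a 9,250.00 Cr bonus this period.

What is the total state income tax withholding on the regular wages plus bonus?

State Income Tax: taxable = 4,829.00 Cr
  156.20 Cr + 18.1% × (4,829.00 Cr − 2,200.00 Cr) = 156.20 Cr + 18.1% × 2,629.00 Cr = 632.05 Cr
Supplemental (25.8% flat on bonus): 25.8% × 9,250.00 Cr = 2,386.50 Cr
Total state income tax: 632.05 Cr + 2,386.50 Cr = 3,018.55 Cr

3,018.55 Cr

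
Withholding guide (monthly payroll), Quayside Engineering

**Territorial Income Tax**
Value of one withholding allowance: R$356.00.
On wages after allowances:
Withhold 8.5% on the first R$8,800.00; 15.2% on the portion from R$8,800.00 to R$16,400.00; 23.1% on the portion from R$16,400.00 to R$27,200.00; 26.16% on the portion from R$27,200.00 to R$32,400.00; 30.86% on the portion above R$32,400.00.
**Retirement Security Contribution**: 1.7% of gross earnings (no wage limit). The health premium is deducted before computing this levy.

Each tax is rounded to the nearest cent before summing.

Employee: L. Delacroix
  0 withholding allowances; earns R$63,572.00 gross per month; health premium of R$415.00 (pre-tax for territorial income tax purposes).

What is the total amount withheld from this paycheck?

Territorial Income Tax: taxable = R$63,572.00 − R$415.00 = R$63,157.00
  R$5,758.32 + 30.86% × (R$63,157.00 − R$32,400.00) = R$5,758.32 + 30.86% × R$30,757.00 = R$15,249.93
Retirement Security Contribution: 1.7% × R$63,157.00 = R$1,073.67
Total: R$15,249.93 + R$1,073.67 = R$16,323.60

R$16,323.60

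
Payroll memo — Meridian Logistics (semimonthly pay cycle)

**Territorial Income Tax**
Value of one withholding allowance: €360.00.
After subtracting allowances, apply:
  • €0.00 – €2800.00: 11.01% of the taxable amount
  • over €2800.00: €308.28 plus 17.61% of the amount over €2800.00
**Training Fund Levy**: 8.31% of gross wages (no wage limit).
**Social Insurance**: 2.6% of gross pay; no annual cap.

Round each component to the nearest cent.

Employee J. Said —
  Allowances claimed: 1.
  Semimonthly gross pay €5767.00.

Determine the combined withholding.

Territorial Income Tax: taxable = €5767.00 − 1×€360.00 = €5407.00
  €308.28 + 17.61% × (€5407.00 − €2800.00) = €308.28 + 17.61% × €2607.00 = €767.37
Training Fund Levy: 8.31% × €5767.00 = €479.24
Social Insurance: 2.6% × €5767.00 = €149.94
Total: €767.37 + €479.24 + €149.94 = €1396.55

€1396.55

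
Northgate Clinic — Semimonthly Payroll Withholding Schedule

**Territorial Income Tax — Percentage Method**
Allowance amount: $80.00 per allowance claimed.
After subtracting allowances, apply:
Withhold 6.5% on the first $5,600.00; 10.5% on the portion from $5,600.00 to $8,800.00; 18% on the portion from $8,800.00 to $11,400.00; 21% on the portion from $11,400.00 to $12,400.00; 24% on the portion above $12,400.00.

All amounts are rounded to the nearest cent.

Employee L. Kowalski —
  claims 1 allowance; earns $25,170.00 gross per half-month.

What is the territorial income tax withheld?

$4,423.60

Territorial Income Tax: taxable = $25,170.00 − 1×$80.00 = $25,090.00
  $1,378.00 + 24% × ($25,090.00 − $12,400.00) = $1,378.00 + 24% × $12,690.00 = $4,423.60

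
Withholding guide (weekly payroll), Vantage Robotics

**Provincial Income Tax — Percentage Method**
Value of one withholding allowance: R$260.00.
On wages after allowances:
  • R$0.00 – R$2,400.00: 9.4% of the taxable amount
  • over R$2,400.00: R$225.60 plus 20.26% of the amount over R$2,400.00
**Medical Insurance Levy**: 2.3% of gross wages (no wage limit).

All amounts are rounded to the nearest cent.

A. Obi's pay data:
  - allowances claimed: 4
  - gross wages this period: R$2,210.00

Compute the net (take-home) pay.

R$2,049.19

Provincial Income Tax: taxable = R$2,210.00 − 4×R$260.00 = R$1,170.00
  9.4% × R$1,170.00 = R$109.98
Medical Insurance Levy: 2.3% × R$2,210.00 = R$50.83
Total withheld: R$109.98 + R$50.83 = R$160.81
Net pay: R$2,210.00 − R$160.81 = R$2,049.19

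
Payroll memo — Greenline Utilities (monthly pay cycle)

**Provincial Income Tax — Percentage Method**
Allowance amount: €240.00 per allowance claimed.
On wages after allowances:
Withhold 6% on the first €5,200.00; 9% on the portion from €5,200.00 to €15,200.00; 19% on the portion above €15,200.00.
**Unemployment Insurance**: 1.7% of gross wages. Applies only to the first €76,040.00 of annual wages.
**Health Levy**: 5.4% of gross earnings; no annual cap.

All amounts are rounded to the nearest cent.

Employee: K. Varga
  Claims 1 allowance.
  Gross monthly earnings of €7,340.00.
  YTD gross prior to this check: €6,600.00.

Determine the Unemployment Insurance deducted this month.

Unemployment Insurance: 1.7% × €7,340.00 = €124.78

€124.78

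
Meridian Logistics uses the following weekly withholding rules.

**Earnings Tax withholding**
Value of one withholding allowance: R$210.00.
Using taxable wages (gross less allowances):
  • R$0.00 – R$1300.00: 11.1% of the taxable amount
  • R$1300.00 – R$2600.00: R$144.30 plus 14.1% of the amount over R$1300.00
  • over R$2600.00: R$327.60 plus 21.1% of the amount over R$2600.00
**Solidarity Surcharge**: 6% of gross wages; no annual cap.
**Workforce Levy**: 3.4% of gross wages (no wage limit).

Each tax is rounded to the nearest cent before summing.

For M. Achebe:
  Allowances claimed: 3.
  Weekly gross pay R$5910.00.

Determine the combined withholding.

R$1448.62

Earnings Tax: taxable = R$5910.00 − 3×R$210.00 = R$5280.00
  R$327.60 + 21.1% × (R$5280.00 − R$2600.00) = R$327.60 + 21.1% × R$2680.00 = R$893.08
Solidarity Surcharge: 6% × R$5910.00 = R$354.60
Workforce Levy: 3.4% × R$5910.00 = R$200.94
Total: R$893.08 + R$354.60 + R$200.94 = R$1448.62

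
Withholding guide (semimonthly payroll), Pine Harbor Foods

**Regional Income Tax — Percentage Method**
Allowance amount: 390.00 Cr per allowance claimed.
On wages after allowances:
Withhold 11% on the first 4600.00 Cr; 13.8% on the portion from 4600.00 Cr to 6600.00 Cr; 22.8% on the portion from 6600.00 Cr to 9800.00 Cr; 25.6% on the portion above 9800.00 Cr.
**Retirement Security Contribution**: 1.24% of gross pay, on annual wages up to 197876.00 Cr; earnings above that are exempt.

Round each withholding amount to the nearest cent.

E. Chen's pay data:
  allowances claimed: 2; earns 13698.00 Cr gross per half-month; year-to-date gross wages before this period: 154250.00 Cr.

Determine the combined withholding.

Regional Income Tax: taxable = 13698.00 Cr − 2×390.00 Cr = 12918.00 Cr
  1511.60 Cr + 25.6% × (12918.00 Cr − 9800.00 Cr) = 1511.60 Cr + 25.6% × 3118.00 Cr = 2309.81 Cr
Retirement Security Contribution: 1.24% × 13698.00 Cr = 169.86 Cr
Total: 2309.81 Cr + 169.86 Cr = 2479.67 Cr

2479.67 Cr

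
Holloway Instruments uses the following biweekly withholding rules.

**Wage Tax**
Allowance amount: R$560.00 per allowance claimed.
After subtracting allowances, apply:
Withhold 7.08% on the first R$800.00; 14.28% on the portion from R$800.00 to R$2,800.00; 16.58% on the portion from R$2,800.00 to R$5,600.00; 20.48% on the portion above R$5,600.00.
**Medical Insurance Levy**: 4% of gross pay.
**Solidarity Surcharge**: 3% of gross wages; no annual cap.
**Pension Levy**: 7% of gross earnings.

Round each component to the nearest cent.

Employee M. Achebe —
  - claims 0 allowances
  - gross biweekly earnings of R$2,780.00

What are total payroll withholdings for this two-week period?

R$728.58

Wage Tax: taxable = R$2,780.00
  R$56.64 + 14.28% × (R$2,780.00 − R$800.00) = R$56.64 + 14.28% × R$1,980.00 = R$339.38
Medical Insurance Levy: 4% × R$2,780.00 = R$111.20
Solidarity Surcharge: 3% × R$2,780.00 = R$83.40
Pension Levy: 7% × R$2,780.00 = R$194.60
Total: R$339.38 + R$111.20 + R$83.40 + R$194.60 = R$728.58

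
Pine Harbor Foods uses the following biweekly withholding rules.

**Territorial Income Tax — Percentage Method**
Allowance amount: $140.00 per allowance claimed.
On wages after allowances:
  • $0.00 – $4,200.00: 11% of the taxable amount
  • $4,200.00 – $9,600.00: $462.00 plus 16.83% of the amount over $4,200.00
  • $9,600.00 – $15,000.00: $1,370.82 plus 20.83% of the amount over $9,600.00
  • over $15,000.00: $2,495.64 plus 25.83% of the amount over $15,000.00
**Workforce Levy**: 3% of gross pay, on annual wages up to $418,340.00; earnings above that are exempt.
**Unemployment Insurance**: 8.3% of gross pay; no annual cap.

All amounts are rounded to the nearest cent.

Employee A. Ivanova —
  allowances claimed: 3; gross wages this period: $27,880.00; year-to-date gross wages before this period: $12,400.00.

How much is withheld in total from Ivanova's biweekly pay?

Territorial Income Tax: taxable = $27,880.00 − 3×$140.00 = $27,460.00
  $2,495.64 + 25.83% × ($27,460.00 − $15,000.00) = $2,495.64 + 25.83% × $12,460.00 = $5,714.06
Workforce Levy: 3% × $27,880.00 = $836.40
Unemployment Insurance: 8.3% × $27,880.00 = $2,314.04
Total: $5,714.06 + $836.40 + $2,314.04 = $8,864.50

$8,864.50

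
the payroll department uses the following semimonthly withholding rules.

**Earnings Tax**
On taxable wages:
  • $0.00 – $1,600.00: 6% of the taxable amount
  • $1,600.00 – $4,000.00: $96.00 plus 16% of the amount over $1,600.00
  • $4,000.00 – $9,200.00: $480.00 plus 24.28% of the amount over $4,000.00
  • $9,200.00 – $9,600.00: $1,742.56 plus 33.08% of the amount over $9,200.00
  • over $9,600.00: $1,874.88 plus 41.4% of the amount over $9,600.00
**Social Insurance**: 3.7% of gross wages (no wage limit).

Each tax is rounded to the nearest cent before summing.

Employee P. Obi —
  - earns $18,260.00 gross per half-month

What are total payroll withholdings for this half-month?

Earnings Tax: taxable = $18,260.00
  $1,874.88 + 41.4% × ($18,260.00 − $9,600.00) = $1,874.88 + 41.4% × $8,660.00 = $5,460.12
Social Insurance: 3.7% × $18,260.00 = $675.62
Total: $5,460.12 + $675.62 = $6,135.74

$6,135.74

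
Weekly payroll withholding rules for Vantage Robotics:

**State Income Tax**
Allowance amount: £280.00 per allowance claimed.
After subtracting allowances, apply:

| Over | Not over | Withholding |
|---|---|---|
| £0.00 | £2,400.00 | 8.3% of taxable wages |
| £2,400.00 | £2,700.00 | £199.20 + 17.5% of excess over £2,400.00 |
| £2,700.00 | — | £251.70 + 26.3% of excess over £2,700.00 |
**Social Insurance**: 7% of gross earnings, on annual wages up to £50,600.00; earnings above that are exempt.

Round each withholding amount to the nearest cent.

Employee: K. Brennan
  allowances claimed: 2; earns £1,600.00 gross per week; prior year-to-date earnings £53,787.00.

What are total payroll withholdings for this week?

State Income Tax: taxable = £1,600.00 − 2×£280.00 = £1,040.00
  8.3% × £1,040.00 = £86.32
Social Insurance: YTD £53,787.00 ≥ cap £50,600.00 → £0.00
Total: £86.32 + £0.00 = £86.32

£86.32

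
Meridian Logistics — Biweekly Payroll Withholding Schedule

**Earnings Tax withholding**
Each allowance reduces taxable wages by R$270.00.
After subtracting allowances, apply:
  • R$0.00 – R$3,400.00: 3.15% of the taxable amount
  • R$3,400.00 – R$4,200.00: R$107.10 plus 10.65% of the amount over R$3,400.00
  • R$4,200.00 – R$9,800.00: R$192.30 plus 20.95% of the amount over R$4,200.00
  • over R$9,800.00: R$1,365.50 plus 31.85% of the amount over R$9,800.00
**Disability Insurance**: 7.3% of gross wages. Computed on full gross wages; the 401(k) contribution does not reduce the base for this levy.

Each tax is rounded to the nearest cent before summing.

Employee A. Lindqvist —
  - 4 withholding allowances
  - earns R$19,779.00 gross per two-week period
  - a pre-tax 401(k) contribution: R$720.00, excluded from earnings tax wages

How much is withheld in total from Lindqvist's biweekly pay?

Earnings Tax: taxable = R$19,779.00 − R$720.00 − 4×R$270.00 = R$17,979.00
  R$1,365.50 + 31.85% × (R$17,979.00 − R$9,800.00) = R$1,365.50 + 31.85% × R$8,179.00 = R$3,970.51
Disability Insurance: 7.3% × R$19,779.00 = R$1,443.87
Total: R$3,970.51 + R$1,443.87 = R$5,414.38

R$5,414.38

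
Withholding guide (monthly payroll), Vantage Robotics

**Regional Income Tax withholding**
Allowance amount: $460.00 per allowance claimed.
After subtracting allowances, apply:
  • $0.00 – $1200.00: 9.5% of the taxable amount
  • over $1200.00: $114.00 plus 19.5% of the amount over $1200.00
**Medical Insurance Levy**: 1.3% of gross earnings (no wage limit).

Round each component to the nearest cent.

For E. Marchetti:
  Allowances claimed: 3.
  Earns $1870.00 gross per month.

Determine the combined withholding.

Regional Income Tax: taxable = $1870.00 − 3×$460.00 = $490.00
  9.5% × $490.00 = $46.55
Medical Insurance Levy: 1.3% × $1870.00 = $24.31
Total: $46.55 + $24.31 = $70.86

$70.86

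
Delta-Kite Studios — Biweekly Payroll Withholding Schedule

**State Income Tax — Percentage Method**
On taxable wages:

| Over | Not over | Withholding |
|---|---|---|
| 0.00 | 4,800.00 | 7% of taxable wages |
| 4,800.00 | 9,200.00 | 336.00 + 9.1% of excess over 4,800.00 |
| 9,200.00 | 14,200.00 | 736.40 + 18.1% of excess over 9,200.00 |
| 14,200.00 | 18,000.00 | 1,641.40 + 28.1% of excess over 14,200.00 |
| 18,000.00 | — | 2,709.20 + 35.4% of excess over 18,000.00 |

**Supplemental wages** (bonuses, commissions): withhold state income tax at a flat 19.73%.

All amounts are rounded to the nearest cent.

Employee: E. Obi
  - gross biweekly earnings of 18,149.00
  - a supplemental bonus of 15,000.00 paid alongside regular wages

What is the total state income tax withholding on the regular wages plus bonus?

State Income Tax: taxable = 18,149.00
  2,709.20 + 35.4% × (18,149.00 − 18,000.00) = 2,709.20 + 35.4% × 149.00 = 2,761.95
Supplemental (19.73% flat on bonus): 19.73% × 15,000.00 = 2,959.50
Total state income tax: 2,761.95 + 2,959.50 = 5,721.45

5,721.45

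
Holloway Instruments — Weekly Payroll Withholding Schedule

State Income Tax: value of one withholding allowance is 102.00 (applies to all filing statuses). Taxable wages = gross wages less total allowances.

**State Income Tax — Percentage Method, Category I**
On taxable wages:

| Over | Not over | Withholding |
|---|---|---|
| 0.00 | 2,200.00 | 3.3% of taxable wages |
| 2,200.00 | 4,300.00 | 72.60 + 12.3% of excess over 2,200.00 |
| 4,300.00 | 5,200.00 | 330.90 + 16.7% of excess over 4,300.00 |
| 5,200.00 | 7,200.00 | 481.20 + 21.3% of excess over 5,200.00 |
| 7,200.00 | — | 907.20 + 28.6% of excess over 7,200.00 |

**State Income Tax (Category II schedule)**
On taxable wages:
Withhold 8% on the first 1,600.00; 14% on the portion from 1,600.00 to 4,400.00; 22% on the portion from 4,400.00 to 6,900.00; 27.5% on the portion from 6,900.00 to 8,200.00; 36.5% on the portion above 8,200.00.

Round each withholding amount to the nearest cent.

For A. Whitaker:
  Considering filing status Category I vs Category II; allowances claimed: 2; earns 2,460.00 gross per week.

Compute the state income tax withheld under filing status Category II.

State Income Tax (Category II): taxable = 2,460.00 − 2×102.00 = 2,256.00
  128.00 + 14% × (2,256.00 − 1,600.00) = 128.00 + 14% × 656.00 = 219.84

219.84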